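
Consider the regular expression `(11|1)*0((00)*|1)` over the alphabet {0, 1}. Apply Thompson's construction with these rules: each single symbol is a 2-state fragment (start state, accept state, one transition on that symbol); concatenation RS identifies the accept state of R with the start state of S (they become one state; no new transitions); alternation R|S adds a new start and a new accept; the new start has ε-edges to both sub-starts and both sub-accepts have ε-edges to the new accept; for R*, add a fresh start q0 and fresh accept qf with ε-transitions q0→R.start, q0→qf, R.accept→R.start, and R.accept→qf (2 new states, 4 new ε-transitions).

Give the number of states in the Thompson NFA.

18

Bottom-up over the parse tree:
Each of the 7 symbol leaves contributes a 2-state fragment.
  11 = 3 states
  11|1 = 7 states
  (11|1)* = 9 states
  00 = 3 states
  (00)* = 5 states
  (00)*|1 = 9 states
  (11|1)*0((00)*|1) = 18 states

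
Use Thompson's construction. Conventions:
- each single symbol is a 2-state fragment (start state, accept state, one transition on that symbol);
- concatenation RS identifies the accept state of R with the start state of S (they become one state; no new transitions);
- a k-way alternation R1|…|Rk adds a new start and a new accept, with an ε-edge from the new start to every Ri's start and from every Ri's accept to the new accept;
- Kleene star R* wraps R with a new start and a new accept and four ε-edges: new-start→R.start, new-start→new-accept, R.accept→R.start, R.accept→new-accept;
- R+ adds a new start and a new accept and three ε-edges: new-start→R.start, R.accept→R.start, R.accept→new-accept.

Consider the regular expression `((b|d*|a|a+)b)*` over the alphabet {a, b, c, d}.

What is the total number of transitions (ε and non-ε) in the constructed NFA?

Per subexpression:
Each of the 5 symbol leaves contributes 1 transition (1 symbol, 0 ε).
  d* : 5 transitions (1 symbol, 4 ε)
  a+ : 4 transitions (1 symbol, 3 ε)
  b|d*|a|a+ : 19 transitions (4 symbol, 15 ε)
  (b|d*|a|a+)b : 20 transitions (5 symbol, 15 ε)
  ((b|d*|a|a+)b)* : 24 transitions (5 symbol, 19 ε)

24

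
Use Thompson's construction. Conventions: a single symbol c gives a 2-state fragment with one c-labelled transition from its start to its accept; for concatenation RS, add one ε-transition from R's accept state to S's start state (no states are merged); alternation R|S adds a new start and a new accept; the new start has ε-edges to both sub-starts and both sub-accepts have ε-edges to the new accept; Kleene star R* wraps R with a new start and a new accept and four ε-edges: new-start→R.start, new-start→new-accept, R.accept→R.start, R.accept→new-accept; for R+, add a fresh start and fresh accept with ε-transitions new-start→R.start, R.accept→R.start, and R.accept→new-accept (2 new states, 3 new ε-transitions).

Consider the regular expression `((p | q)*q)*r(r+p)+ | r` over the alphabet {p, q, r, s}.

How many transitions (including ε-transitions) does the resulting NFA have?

Bottom-up over the parse tree:
Each of the 7 symbol leaves contributes 1 transition (1 symbol, 0 ε).
  p | q → 6 transitions (2 symbol, 4 ε)
  (p | q)* → 10 transitions (2 symbol, 8 ε)
  (p | q)*q → 12 transitions (3 symbol, 9 ε)
  ((p | q)*q)* → 16 transitions (3 symbol, 13 ε)
  r+ → 4 transitions (1 symbol, 3 ε)
  r+p → 6 transitions (2 symbol, 4 ε)
  (r+p)+ → 9 transitions (2 symbol, 7 ε)
  ((p | q)*q)*r(r+p)+ → 28 transitions (6 symbol, 22 ε)
  ((p | q)*q)*r(r+p)+ | r → 33 transitions (7 symbol, 26 ε)

33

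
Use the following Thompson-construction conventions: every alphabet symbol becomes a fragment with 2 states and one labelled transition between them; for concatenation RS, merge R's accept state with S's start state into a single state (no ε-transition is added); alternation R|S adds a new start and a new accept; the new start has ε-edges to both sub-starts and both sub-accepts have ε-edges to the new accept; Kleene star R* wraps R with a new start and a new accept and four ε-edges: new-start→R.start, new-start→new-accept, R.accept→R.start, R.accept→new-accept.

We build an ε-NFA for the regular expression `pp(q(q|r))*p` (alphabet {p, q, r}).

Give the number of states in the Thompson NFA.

12

Bottom-up over the parse tree:
Each of the 6 symbol leaves contributes a 2-state fragment.
  q|r : 6 states
  q(q|r) : 7 states
  (q(q|r))* : 9 states
  pp(q(q|r))*p : 12 states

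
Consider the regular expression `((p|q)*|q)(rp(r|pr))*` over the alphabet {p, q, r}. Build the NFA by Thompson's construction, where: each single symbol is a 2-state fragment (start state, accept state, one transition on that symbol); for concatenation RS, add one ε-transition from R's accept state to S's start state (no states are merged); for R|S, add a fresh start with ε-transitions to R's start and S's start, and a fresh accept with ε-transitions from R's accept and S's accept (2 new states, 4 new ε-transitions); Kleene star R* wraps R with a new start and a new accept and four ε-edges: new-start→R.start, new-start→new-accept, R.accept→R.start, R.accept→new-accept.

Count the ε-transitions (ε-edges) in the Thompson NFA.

Building bottom-up:
Each of the 8 symbol leaves contributes 0 ε-transitions.
  p|q = 4 ε-transitions
  (p|q)* = 8 ε-transitions
  (p|q)*|q = 12 ε-transitions
  pr = 1 ε-transition
  r|pr = 5 ε-transitions
  rp(r|pr) = 7 ε-transitions
  (rp(r|pr))* = 11 ε-transitions
  ((p|q)*|q)(rp(r|pr))* = 24 ε-transitions

24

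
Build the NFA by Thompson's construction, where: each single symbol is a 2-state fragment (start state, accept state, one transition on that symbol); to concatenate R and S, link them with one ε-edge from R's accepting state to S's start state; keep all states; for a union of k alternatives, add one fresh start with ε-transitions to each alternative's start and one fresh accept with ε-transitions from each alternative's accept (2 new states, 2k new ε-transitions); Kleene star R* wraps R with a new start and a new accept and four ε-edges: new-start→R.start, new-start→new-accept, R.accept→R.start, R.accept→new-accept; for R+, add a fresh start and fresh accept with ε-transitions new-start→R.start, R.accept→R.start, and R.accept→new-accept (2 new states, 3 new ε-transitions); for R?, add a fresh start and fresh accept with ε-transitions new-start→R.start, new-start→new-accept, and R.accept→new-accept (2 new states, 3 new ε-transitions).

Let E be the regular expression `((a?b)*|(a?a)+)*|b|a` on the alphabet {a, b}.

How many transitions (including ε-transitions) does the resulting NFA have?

35

By structural recursion:
Each of the 6 symbol leaves contributes 1 transition (1 symbol, 0 ε).
  a? : 4 transitions (1 symbol, 3 ε)
  a?b : 6 transitions (2 symbol, 4 ε)
  (a?b)* : 10 transitions (2 symbol, 8 ε)
  a? : 4 transitions (1 symbol, 3 ε)
  a?a : 6 transitions (2 symbol, 4 ε)
  (a?a)+ : 9 transitions (2 symbol, 7 ε)
  (a?b)*|(a?a)+ : 23 transitions (4 symbol, 19 ε)
  ((a?b)*|(a?a)+)* : 27 transitions (4 symbol, 23 ε)
  ((a?b)*|(a?a)+)*|b|a : 35 transitions (6 symbol, 29 ε)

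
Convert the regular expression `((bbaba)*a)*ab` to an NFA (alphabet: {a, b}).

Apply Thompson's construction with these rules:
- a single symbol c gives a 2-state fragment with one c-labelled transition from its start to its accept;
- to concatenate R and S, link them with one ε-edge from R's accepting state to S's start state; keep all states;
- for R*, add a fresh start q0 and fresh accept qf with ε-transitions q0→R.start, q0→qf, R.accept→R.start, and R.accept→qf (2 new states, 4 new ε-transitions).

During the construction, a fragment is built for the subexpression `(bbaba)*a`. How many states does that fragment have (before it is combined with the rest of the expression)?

Fragment for `(bbaba)*a`:
Each of the 6 symbol leaves contributes a 2-state fragment.
  bbaba — 10 states
  (bbaba)* — 12 states
  (bbaba)*a — 14 states

14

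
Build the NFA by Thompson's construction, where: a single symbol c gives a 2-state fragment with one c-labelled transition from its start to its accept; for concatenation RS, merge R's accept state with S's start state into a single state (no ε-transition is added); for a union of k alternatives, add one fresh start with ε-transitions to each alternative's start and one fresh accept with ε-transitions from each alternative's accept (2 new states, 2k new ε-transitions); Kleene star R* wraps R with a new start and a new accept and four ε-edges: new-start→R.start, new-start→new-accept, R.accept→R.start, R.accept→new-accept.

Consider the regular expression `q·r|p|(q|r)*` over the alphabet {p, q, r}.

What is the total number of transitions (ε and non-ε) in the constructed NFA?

19

Recursing over subexpressions:
Each of the 5 symbol leaves contributes 1 transition (1 symbol, 0 ε).
  q·r = 2 transitions (2 symbol, 0 ε)
  q|r = 6 transitions (2 symbol, 4 ε)
  (q|r)* = 10 transitions (2 symbol, 8 ε)
  q·r|p|(q|r)* = 19 transitions (5 symbol, 14 ε)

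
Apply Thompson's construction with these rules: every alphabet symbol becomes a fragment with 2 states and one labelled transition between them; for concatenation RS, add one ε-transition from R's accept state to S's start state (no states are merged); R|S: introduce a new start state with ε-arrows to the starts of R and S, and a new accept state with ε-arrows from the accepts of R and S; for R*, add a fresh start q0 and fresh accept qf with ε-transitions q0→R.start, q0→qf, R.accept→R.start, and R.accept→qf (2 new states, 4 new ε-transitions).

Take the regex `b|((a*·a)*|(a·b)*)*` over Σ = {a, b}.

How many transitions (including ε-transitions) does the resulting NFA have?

Bottom-up over the parse tree:
Each of the 5 symbol leaves contributes 1 transition (1 symbol, 0 ε).
  a* = 5 transitions (1 symbol, 4 ε)
  a*·a = 7 transitions (2 symbol, 5 ε)
  (a*·a)* = 11 transitions (2 symbol, 9 ε)
  a·b = 3 transitions (2 symbol, 1 ε)
  (a·b)* = 7 transitions (2 symbol, 5 ε)
  (a*·a)*|(a·b)* = 22 transitions (4 symbol, 18 ε)
  ((a*·a)*|(a·b)*)* = 26 transitions (4 symbol, 22 ε)
  b|((a*·a)*|(a·b)*)* = 31 transitions (5 symbol, 26 ε)

31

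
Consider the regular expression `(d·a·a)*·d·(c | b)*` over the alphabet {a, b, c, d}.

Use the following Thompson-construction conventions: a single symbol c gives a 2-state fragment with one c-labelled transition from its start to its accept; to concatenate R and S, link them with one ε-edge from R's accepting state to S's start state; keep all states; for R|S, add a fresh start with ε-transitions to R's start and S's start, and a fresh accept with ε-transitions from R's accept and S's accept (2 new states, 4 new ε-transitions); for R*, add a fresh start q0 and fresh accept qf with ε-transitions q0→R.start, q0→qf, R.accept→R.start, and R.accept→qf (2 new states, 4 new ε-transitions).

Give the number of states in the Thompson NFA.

Bottom-up over the parse tree:
Each of the 6 symbol leaves contributes a 2-state fragment.
  d·a·a → 6 states
  (d·a·a)* → 8 states
  c | b → 6 states
  (c | b)* → 8 states
  (d·a·a)*·d·(c | b)* → 18 states

18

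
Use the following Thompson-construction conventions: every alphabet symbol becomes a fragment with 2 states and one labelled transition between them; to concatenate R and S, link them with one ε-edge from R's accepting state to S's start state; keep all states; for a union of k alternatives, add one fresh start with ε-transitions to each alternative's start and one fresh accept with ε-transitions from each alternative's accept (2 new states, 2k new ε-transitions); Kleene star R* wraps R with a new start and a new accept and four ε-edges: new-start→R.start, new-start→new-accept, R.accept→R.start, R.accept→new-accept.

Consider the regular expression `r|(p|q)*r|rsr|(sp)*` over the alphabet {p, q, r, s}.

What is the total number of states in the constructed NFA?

By structural recursion:
Each of the 9 symbol leaves contributes a 2-state fragment.
  p|q : 6 states
  (p|q)* : 8 states
  (p|q)*r : 10 states
  rsr : 6 states
  sp : 4 states
  (sp)* : 6 states
  r|(p|q)*r|rsr|(sp)* : 26 states

26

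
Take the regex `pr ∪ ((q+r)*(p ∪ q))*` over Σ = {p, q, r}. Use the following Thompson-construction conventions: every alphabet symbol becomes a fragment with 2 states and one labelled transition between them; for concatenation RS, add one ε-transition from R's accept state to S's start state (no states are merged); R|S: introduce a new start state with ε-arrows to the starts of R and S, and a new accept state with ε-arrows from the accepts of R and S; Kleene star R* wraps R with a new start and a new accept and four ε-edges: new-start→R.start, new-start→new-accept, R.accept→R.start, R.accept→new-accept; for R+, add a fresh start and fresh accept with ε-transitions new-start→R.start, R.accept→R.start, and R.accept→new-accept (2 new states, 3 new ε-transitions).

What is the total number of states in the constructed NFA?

Bottom-up over the parse tree:
Each of the 6 symbol leaves contributes a 2-state fragment.
  pr = 4 states
  q+ = 4 states
  q+r = 6 states
  (q+r)* = 8 states
  p ∪ q = 6 states
  (q+r)*(p ∪ q) = 14 states
  ((q+r)*(p ∪ q))* = 16 states
  pr ∪ ((q+r)*(p ∪ q))* = 22 states

22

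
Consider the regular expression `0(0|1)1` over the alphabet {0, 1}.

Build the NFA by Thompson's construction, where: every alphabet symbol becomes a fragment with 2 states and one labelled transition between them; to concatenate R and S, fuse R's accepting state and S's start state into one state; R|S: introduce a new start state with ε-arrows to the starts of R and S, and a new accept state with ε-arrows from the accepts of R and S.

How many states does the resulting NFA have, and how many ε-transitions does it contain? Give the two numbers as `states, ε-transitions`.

By structural recursion:
Each of the 4 symbol leaves contributes 2 states and 0 ε-transitions.
  0|1 : 6 states, 4 ε-transitions
  0(0|1)1 : 8 states, 4 ε-transitions

8, 4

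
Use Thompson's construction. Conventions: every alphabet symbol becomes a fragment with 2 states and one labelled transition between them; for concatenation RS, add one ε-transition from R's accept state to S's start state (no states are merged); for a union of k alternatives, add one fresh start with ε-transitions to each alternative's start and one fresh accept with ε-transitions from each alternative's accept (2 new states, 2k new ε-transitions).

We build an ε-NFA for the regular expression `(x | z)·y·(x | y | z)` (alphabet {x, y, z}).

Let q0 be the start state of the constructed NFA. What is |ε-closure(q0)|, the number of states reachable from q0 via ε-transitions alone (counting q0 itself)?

3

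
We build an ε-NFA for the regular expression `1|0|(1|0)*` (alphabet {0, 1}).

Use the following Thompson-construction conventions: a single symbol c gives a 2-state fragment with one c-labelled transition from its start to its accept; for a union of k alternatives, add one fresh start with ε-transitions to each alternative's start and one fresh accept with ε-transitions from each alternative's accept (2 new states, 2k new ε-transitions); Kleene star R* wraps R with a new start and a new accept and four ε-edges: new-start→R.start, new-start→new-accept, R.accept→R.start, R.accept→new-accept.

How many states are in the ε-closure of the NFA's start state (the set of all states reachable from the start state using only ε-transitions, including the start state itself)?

Compute the ε-closure size of each fragment's start state recursively; a symbol fragment's start has no outgoing ε-edge, so its closure is just itself (size 1).
  1|0 → C = 1 + 1 + 1 = 3 (the new accept is not ε-reachable since no branch accepts ε)
  (1|0)* → C = 1 (new start) + 3 (body) + 1 (new accept) = 5
  1|0|(1|0)* → new start ε-reaches every alternative's start; at least one alternative accepts ε, so the union's new accept is reached too: C = 1 + 1 + 1 + 5 + 1 = 9

9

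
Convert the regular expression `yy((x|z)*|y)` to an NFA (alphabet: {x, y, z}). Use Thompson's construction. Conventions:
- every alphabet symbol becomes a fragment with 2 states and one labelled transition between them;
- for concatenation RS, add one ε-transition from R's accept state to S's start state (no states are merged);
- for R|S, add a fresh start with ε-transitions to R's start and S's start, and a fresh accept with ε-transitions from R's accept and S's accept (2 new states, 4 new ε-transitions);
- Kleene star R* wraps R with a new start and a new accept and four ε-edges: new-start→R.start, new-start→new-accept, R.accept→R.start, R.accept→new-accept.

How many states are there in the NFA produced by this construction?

16

Building bottom-up:
Each of the 5 symbol leaves contributes a 2-state fragment.
  x|z — 6 states
  (x|z)* — 8 states
  (x|z)*|y — 12 states
  yy((x|z)*|y) — 16 states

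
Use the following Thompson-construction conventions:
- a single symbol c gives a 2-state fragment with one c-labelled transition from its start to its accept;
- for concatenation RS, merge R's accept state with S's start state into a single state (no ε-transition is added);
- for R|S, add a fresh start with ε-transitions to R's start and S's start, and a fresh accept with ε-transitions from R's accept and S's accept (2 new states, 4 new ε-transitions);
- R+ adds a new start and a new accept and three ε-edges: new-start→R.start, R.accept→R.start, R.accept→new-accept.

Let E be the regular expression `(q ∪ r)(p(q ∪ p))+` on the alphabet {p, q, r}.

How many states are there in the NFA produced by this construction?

Per subexpression:
Each of the 5 symbol leaves contributes a 2-state fragment.
  q ∪ r = 6 states
  q ∪ p = 6 states
  p(q ∪ p) = 7 states
  (p(q ∪ p))+ = 9 states
  (q ∪ r)(p(q ∪ p))+ = 14 states

14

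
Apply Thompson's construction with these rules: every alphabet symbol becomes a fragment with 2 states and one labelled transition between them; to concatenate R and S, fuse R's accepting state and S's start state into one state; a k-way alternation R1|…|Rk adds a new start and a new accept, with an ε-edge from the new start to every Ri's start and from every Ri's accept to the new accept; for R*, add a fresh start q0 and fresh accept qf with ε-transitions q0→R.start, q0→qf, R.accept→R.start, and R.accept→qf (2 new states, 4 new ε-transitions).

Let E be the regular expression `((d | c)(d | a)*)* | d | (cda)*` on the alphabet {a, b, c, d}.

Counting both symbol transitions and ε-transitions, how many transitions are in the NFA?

34

Per subexpression:
Each of the 8 symbol leaves contributes 1 transition (1 symbol, 0 ε).
  d | c = 6 transitions (2 symbol, 4 ε)
  d | a = 6 transitions (2 symbol, 4 ε)
  (d | a)* = 10 transitions (2 symbol, 8 ε)
  (d | c)(d | a)* = 16 transitions (4 symbol, 12 ε)
  ((d | c)(d | a)*)* = 20 transitions (4 symbol, 16 ε)
  cda = 3 transitions (3 symbol, 0 ε)
  (cda)* = 7 transitions (3 symbol, 4 ε)
  ((d | c)(d | a)*)* | d | (cda)* = 34 transitions (8 symbol, 26 ε)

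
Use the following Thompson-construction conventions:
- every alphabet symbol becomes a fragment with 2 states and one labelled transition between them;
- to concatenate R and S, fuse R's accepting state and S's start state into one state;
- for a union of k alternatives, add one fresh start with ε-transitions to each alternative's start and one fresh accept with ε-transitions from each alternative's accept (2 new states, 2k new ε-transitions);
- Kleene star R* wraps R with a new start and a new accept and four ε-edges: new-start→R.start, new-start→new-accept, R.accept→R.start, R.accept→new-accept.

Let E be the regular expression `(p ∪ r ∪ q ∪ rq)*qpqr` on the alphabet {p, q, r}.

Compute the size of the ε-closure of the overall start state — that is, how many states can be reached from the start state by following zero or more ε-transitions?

Let C(F) = |ε-closure(F.start)| within fragment F, and note whether F accepts ε. Symbol fragments have C = 1 and do not accept ε. Then:
  rq — |ε-closure| equals the left operand's closure size = 1 (its accept is not ε-reachable, so the closure stops there)
  p ∪ r ∪ q ∪ rq — |ε-closure| = 1 + 1 + 1 + 1 + 1 = 5 (the new accept is not ε-reachable since no branch accepts ε)
  (p ∪ r ∪ q ∪ rq)* — new start has ε-edges to the inner start and to the new accept, so |ε-closure| = 2 + 5 = 7
  (p ∪ r ∪ q ∪ rq)*qpqr — |ε-closure| = 7 + (1−1) = 7 (closure spills across the concat boundary because the left factor accepts ε)

7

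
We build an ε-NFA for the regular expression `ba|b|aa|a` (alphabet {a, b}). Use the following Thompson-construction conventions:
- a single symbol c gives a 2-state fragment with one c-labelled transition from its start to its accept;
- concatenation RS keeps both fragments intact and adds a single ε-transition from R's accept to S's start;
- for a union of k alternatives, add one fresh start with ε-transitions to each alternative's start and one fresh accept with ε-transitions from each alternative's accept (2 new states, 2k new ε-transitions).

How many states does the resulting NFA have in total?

14

Bottom-up over the parse tree:
Each of the 6 symbol leaves contributes a 2-state fragment.
  ba = 4 states
  aa = 4 states
  ba|b|aa|a = 14 states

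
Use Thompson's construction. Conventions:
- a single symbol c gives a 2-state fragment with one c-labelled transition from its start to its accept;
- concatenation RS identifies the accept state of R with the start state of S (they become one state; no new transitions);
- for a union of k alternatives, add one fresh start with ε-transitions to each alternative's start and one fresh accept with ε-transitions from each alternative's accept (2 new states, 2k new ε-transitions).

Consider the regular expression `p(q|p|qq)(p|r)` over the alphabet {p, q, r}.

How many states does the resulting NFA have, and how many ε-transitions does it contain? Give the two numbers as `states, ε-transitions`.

Recursing over subexpressions:
Each of the 7 symbol leaves contributes 2 states and 0 ε-transitions.
  qq = 3 states, 0 ε-transitions
  q|p|qq = 9 states, 6 ε-transitions
  p|r = 6 states, 4 ε-transitions
  p(q|p|qq)(p|r) = 15 states, 10 ε-transitions

15, 10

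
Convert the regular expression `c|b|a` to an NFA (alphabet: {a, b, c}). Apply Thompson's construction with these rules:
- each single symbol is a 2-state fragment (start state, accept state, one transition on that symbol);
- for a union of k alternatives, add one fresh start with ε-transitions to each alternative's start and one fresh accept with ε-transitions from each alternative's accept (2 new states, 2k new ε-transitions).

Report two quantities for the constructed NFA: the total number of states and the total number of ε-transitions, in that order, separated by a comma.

8, 6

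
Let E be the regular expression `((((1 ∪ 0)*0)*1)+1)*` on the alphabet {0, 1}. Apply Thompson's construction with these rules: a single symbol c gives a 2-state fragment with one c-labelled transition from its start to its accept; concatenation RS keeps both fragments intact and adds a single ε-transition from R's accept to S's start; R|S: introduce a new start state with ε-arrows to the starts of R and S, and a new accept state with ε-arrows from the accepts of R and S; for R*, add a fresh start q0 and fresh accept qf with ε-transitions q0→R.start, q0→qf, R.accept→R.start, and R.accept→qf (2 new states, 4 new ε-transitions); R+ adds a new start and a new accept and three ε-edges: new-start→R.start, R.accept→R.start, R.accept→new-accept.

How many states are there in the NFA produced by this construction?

Building bottom-up:
Each of the 5 symbol leaves contributes a 2-state fragment.
  1 ∪ 0 = 6 states
  (1 ∪ 0)* = 8 states
  (1 ∪ 0)*0 = 10 states
  ((1 ∪ 0)*0)* = 12 states
  ((1 ∪ 0)*0)*1 = 14 states
  (((1 ∪ 0)*0)*1)+ = 16 states
  (((1 ∪ 0)*0)*1)+1 = 18 states
  ((((1 ∪ 0)*0)*1)+1)* = 20 states

20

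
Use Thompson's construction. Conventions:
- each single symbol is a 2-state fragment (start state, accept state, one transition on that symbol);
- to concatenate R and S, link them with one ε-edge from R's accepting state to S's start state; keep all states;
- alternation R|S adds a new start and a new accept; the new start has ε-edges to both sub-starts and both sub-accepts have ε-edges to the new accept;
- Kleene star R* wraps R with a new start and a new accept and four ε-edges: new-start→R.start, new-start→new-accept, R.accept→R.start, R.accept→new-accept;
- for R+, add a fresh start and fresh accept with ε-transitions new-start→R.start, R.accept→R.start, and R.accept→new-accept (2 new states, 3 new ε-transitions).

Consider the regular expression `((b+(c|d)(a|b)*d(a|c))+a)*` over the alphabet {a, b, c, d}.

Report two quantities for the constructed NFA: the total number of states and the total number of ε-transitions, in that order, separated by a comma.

32, 31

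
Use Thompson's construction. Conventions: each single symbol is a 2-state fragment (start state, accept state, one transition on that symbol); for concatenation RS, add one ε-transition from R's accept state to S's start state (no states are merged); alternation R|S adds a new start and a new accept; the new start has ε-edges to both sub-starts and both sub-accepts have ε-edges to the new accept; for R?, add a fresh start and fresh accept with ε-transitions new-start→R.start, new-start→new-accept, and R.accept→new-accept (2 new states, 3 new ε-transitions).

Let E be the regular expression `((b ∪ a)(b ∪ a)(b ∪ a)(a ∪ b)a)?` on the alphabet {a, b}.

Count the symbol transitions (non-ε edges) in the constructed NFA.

9

Building bottom-up:
Each of the 9 symbol leaves contributes exactly 1 symbol transition.
  b ∪ a = 2 symbol transitions
  b ∪ a = 2 symbol transitions
  b ∪ a = 2 symbol transitions
  a ∪ b = 2 symbol transitions
  (b ∪ a)(b ∪ a)(b ∪ a)(a ∪ b)a = 9 symbol transitions
  ((b ∪ a)(b ∪ a)(b ∪ a)(a ∪ b)a)? = 9 symbol transitions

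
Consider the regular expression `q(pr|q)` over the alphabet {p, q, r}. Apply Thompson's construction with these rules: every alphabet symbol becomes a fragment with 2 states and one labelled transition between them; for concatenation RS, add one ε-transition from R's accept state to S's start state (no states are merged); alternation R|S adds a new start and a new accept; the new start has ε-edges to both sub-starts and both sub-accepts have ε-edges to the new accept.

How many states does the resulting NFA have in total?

10

By structural recursion:
Each of the 4 symbol leaves contributes a 2-state fragment.
  pr — 4 states
  pr|q — 8 states
  q(pr|q) — 10 states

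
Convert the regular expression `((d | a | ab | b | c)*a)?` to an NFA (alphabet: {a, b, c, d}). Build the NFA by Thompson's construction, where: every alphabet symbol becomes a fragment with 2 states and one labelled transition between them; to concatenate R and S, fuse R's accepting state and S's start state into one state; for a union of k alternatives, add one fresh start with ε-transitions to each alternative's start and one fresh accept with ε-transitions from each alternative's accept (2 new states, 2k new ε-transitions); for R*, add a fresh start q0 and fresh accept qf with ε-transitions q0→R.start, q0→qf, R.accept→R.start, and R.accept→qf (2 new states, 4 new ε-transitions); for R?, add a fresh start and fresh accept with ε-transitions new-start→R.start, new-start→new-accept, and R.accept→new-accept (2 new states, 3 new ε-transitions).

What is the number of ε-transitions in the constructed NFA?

17

Recursing over subexpressions:
Each of the 7 symbol leaves contributes 0 ε-transitions.
  ab = 0 ε-transitions
  d | a | ab | b | c = 10 ε-transitions
  (d | a | ab | b | c)* = 14 ε-transitions
  (d | a | ab | b | c)*a = 14 ε-transitions
  ((d | a | ab | b | c)*a)? = 17 ε-transitions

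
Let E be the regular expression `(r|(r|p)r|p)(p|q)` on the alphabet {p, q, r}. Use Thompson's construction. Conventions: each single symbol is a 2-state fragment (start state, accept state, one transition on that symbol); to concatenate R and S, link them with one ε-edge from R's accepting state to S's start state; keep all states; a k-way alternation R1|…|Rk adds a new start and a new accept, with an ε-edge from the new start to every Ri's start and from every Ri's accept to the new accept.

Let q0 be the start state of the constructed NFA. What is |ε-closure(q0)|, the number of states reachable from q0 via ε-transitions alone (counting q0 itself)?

6

Let C(F) = |ε-closure(F.start)| within fragment F, and note whether F accepts ε. Symbol fragments have C = 1 and do not accept ε. Then:
  r|p → C = 1 + 1 + 1 = 3 (the new accept is not ε-reachable since no branch accepts ε)
  (r|p)r → C equals the left operand's closure size = 3 (its accept is not ε-reachable, so the closure stops there)
  r|(r|p)r|p → C = 1 + 1 + 3 + 1 = 6 (the new accept is not ε-reachable since no branch accepts ε)
  p|q → C = 1 + 1 + 1 = 3 (the new accept is not ε-reachable since no branch accepts ε)
  (r|(r|p)r|p)(p|q) → C equals the left operand's closure size = 6 (its accept is not ε-reachable, so the closure stops there)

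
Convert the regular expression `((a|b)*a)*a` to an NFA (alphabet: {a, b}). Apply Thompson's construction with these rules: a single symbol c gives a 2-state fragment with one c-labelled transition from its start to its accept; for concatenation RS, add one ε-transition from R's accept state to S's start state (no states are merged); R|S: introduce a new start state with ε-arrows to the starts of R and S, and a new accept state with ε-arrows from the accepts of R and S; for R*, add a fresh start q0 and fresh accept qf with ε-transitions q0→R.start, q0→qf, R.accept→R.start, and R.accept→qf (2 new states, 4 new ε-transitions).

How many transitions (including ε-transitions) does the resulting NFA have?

18

By structural recursion:
Each of the 4 symbol leaves contributes 1 transition (1 symbol, 0 ε).
  a|b = 6 transitions (2 symbol, 4 ε)
  (a|b)* = 10 transitions (2 symbol, 8 ε)
  (a|b)*a = 12 transitions (3 symbol, 9 ε)
  ((a|b)*a)* = 16 transitions (3 symbol, 13 ε)
  ((a|b)*a)*a = 18 transitions (4 symbol, 14 ε)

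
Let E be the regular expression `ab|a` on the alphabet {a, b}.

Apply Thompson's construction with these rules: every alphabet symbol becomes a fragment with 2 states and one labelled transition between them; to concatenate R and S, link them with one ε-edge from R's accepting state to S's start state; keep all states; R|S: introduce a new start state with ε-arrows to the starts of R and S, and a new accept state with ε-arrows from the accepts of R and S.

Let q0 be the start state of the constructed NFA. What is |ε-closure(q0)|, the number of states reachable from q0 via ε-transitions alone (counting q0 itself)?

3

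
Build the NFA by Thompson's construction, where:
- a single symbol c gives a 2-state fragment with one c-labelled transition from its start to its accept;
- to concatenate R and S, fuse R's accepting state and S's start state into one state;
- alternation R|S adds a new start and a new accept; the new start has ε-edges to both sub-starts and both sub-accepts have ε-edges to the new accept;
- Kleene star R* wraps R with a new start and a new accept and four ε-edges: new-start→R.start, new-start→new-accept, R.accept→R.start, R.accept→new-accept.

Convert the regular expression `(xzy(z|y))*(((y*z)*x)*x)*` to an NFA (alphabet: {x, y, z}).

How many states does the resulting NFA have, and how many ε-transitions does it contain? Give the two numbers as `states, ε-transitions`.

By structural recursion:
Each of the 9 symbol leaves contributes 2 states and 0 ε-transitions.
  z|y → 6 states, 4 ε-transitions
  xzy(z|y) → 9 states, 4 ε-transitions
  (xzy(z|y))* → 11 states, 8 ε-transitions
  y* → 4 states, 4 ε-transitions
  y*z → 5 states, 4 ε-transitions
  (y*z)* → 7 states, 8 ε-transitions
  (y*z)*x → 8 states, 8 ε-transitions
  ((y*z)*x)* → 10 states, 12 ε-transitions
  ((y*z)*x)*x → 11 states, 12 ε-transitions
  (((y*z)*x)*x)* → 13 states, 16 ε-transitions
  (xzy(z|y))*(((y*z)*x)*x)* → 23 states, 24 ε-transitions

23, 24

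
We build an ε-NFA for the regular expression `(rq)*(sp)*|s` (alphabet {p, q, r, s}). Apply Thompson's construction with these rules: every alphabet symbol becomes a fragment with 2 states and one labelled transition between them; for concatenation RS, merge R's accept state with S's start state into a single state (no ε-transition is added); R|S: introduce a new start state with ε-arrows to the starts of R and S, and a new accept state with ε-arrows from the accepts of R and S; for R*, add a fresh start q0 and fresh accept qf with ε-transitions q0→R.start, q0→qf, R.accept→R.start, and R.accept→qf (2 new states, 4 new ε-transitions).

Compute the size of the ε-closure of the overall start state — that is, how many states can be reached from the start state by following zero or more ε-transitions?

8

Work bottom-up. For each fragment F, track |ε-closure(F.start)| and whether F's accept lies in that closure (i.e. whether F accepts ε). A single-symbol fragment has closure size 1 and does not accept ε.
  rq — same as the first factor's closure: |closure| = 1
  (rq)* — |closure| = 1 (new start) + 1 (body) + 1 (new accept) = 3
  sp — same as the first factor's closure: |closure| = 1
  (sp)* — new start has ε-edges to the inner start and to the new accept, so |closure| = 2 + 1 = 3
  (rq)*(sp)* — the left operand accepts ε, so the closure extends into the next operand (the shared merged state is already counted); |closure| = 3 + (3−1) = 5
  (rq)*(sp)*|s — |closure| = 1 (new start) + (5 + 1) + 1 (new accept, since some branch ε-reaches its own accept) = 8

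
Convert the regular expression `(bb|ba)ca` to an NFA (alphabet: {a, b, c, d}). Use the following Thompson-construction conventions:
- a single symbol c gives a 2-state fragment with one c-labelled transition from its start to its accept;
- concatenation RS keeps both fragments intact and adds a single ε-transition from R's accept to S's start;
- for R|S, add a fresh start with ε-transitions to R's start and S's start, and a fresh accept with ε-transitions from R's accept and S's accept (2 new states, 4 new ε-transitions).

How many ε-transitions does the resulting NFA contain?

8

Recursing over subexpressions:
Each of the 6 symbol leaves contributes 0 ε-transitions.
  bb : 1 ε-transition
  ba : 1 ε-transition
  bb|ba : 6 ε-transitions
  (bb|ba)ca : 8 ε-transitions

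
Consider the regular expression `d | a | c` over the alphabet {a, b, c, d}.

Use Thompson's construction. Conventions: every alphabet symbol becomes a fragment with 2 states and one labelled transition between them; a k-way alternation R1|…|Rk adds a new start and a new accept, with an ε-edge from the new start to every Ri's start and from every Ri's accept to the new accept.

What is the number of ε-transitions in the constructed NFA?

6

Bottom-up over the parse tree:
Each of the 3 symbol leaves contributes 0 ε-transitions.
  d | a | c — 6 ε-transitions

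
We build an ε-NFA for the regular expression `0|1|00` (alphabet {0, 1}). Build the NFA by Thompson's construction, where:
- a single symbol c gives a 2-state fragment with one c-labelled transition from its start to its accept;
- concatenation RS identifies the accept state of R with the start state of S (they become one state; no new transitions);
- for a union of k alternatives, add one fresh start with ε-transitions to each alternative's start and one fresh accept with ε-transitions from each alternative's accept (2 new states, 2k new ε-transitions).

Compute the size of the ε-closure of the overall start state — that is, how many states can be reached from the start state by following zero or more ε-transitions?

4

Let C(F) = |ε-closure(F.start)| within fragment F, and note whether F accepts ε. Symbol fragments have C = 1 and do not accept ε. Then:
  00 → same as the first factor's closure: C = 1
  0|1|00 → new start ε-reaches every alternative's start; none of them accept ε, so the new accept is not reached: C = 1 + 1 + 1 + 1 = 4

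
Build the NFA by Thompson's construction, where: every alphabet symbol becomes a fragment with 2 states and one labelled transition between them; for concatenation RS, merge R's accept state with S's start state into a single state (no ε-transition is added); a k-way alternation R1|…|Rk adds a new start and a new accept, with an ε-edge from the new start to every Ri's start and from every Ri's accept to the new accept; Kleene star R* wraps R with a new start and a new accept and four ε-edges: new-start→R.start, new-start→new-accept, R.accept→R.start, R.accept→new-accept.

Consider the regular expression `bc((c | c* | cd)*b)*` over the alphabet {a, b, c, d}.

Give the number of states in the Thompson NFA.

By structural recursion:
Each of the 7 symbol leaves contributes a 2-state fragment.
  c* : 4 states
  cd : 3 states
  c | c* | cd : 11 states
  (c | c* | cd)* : 13 states
  (c | c* | cd)*b : 14 states
  ((c | c* | cd)*b)* : 16 states
  bc((c | c* | cd)*b)* : 18 states

18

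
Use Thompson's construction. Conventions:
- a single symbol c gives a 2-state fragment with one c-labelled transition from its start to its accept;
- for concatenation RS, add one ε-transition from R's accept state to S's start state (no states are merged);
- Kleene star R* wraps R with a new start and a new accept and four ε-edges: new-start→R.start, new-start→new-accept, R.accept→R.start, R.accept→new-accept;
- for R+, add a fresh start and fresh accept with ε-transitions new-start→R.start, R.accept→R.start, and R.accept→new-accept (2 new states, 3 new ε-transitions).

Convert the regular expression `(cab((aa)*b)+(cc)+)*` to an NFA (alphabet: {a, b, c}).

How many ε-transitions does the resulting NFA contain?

21

Per subexpression:
Each of the 8 symbol leaves contributes 0 ε-transitions.
  aa → 1 ε-transition
  (aa)* → 5 ε-transitions
  (aa)*b → 6 ε-transitions
  ((aa)*b)+ → 9 ε-transitions
  cc → 1 ε-transition
  (cc)+ → 4 ε-transitions
  cab((aa)*b)+(cc)+ → 17 ε-transitions
  (cab((aa)*b)+(cc)+)* → 21 ε-transitions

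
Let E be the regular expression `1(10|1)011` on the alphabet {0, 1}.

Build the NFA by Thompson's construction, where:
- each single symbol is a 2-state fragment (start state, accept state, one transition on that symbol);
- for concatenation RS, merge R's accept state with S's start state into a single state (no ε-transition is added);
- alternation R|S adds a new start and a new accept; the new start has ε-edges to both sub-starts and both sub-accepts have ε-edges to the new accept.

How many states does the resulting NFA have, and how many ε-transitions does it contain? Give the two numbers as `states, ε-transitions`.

11, 4

Bottom-up over the parse tree:
Each of the 7 symbol leaves contributes 2 states and 0 ε-transitions.
  10 — 3 states, 0 ε-transitions
  10|1 — 7 states, 4 ε-transitions
  1(10|1)011 — 11 states, 4 ε-transitions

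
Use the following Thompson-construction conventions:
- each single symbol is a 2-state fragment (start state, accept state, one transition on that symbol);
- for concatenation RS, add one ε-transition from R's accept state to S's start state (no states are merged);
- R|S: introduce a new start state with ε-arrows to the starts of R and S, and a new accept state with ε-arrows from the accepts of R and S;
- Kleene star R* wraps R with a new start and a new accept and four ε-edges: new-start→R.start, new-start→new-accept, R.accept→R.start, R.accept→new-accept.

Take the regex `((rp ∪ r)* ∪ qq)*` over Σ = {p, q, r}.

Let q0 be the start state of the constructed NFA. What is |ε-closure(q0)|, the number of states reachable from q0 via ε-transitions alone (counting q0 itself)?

10

Let C(F) = |ε-closure(F.start)| within fragment F, and note whether F accepts ε. Symbol fragments have C = 1 and do not accept ε. Then:
  rp : same as the first factor's closure: C = 1
  rp ∪ r : new start ε-reaches every alternative's start; none of them accept ε, so the new accept is not reached: C = 1 + 1 + 1 = 3
  (rp ∪ r)* : new start has ε-edges to the inner start and to the new accept, so C = 2 + 3 = 5
  qq : C equals the left operand's closure size = 1 (its accept is not ε-reachable, so the closure stops there)
  (rp ∪ r)* ∪ qq : C = 1 (new start) + (5 + 1) + 1 (new accept, since some branch ε-reaches its own accept) = 8
  ((rp ∪ r)* ∪ qq)* : C = 1 (new start) + 8 (body) + 1 (new accept) = 10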